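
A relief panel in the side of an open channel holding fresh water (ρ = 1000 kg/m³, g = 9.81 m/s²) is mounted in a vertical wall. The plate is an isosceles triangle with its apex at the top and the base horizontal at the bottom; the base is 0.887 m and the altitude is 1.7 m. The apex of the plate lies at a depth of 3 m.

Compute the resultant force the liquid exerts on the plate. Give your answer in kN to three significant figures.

F ≈ 30.6 kN

γ = ρg = 1000 × 9.81 = 9810 N/m³ = 9.81 kN/m³.
With the apex up, the centroid sits 2h/3 = 2 × 1.7/3 = 1.13333 m below the apex, so the centroid depth is h_c = 3 + 1.13333 = 4.13333 m.
A = ½ × 0.887 × 1.7 = 0.75395 m².
Resultant F = γ·h_c·A = 9.81 × 4.13333 × 0.75395 = 30.5711 kN.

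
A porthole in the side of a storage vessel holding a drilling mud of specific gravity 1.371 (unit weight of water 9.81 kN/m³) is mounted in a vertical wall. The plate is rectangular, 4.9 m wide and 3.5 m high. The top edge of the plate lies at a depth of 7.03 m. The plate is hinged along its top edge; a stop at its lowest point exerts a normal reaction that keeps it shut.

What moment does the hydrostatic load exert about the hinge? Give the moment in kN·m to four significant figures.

γ = 1.371 × 9.81 = 13.44951 kN/m³.
The centroid lies 3.5/2 = 1.75 m below the top edge, so the centroid depth is h_c = 7.03 + 1.75 = 8.78 m.
A = 4.9 × 3.5 = 17.15 m².
Resultant F = γ·h_c·A = 13.44951 × 8.78 × 17.15 = 2025.19 kN.
I_c = b·h³/12 = 4.9 × 3.5³/12 = 17.5073 m⁴.
Centre of pressure: y_p = y_c + I_c/(y_c·A) = 8.78 + 17.5073/(8.78 × 17.15) = 8.78 + 0.116268 = 8.89627 m along the plane.
The resultant acts 1.75 + 0.116268 = 1.86627 m (along the plate) below the hinge at the top edge, so the moment about the hinge is M = F × 1.86627 = 2025.19 × 1.86627 = 3779.55 kN·m.

M ≈ 3780 kN·m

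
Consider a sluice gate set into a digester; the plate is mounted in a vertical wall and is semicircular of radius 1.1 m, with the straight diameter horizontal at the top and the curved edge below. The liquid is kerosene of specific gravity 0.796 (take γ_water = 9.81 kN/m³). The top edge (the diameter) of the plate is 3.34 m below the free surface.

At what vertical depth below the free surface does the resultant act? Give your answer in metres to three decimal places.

γ = 0.796 × 9.81 = 7.80876 kN/m³.
The centroid of a semicircle lies 4r/(3π) = 0.466854 m from the diameter, here below the top edge, so the centroid depth is h_c = 3.34 + 0.466854 = 3.80685 m.
A = πr²/2 = π × 1.1²/2 = 1.90066 m².
Resultant F = γ·h_c·A = 7.80876 × 3.80685 × 1.90066 = 56.5005 kN.
I_c = (π/8 − 8/(9π))·r⁴ = 0.109757 × 1.1⁴ = 0.160695 m⁴.
Centre of pressure: y_p = y_c + I_c/(y_c·A) = 3.80685 + 0.160695/(3.80685 × 1.90066) = 3.80685 + 0.0222092 = 3.82906 m along the plane.

h_p = 3.829 m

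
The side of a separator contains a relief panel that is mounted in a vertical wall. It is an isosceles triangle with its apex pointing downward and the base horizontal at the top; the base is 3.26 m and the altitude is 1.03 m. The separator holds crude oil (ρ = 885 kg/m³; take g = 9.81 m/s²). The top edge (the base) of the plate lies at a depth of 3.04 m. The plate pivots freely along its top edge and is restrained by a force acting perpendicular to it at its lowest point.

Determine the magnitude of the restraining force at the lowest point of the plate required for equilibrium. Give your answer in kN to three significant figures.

P ≈ 17.3 kN

γ = ρg = 885 × 9.81 / 1000 = 8.68185 kN/m³.
With the apex down, the centroid sits h/3 = 1.03/3 = 0.343333 m below the base (the top edge), so the centroid depth is h_c = 3.04 + 0.343333 = 3.38333 m.
A = ½ × 3.26 × 1.03 = 1.6789 m².
Resultant F = γ·h_c·A = 8.68185 × 3.38333 × 1.6789 = 49.3153 kN.
I_c = b·h³/36 = 3.26 × 1.03³/36 = 0.0989525 m⁴.
Centre of pressure: y_p = y_c + I_c/(y_c·A) = 3.38333 + 0.0989525/(3.38333 × 1.6789) = 3.38333 + 0.0174204 = 3.40075 m along the plane.
The resultant acts 0.343333 + 0.0174204 = 0.360753 m (along the plate) below the hinge at the top edge, so the moment about the hinge is M = F × 0.360753 = 49.3153 × 0.360753 = 17.7906 kN·m.
A normal force at the bottom, 1.03 m from the hinge, must supply this moment: P = 17.7906/1.03 = 17.2724 kN.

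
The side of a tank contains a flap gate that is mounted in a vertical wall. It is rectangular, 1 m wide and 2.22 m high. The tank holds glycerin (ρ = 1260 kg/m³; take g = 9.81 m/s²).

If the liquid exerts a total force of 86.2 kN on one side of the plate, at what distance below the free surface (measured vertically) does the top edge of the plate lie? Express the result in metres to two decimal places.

d_top ≈ 2.03 m

γ = ρg = 1260 × 9.81 / 1000 = 12.3606 kN/m³.
A = 1 × 2.22 = 2.22 m².
From F = γ·h_c·A, the centroid depth is h_c = 86.2/(12.3606 × 2.22) = 3.14134 m.
The centroid lies 2.22/2 = 1.11 m below the top edge, so the top edge sits at h_top = 3.14134 − 1.11 = 2.03134 m below the surface.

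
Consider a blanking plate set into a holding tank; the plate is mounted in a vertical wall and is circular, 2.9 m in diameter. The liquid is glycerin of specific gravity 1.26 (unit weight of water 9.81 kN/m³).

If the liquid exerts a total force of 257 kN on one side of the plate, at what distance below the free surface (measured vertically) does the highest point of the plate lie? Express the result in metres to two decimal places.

d_top ≈ 1.70 m

γ = 1.26 × 9.81 = 12.3606 kN/m³.
A = π(1.45)² = 6.6052 m².
From F = γ·h_c·A, the centroid depth is h_c = 257/(12.3606 × 6.6052) = 3.1478 m.
The centroid is at the centre, 1.45 m below the top of the plate, so the highest point sits at h_top = 3.1478 − 1.45 = 1.6978 m below the surface.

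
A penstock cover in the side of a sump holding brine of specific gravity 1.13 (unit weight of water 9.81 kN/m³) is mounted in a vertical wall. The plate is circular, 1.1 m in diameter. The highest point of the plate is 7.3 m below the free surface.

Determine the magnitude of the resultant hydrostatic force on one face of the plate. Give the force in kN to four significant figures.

γ = 1.13 × 9.81 = 11.0853 kN/m³.
The centroid is at the centre, 0.55 m below the top of the plate, so the centroid depth is h_c = 7.3 + 0.55 = 7.85 m.
A = π(0.55)² = 0.950332 m².
Resultant F = γ·h_c·A = 11.0853 × 7.85 × 0.950332 = 82.6975 kN.

F ≈ 82.70 kN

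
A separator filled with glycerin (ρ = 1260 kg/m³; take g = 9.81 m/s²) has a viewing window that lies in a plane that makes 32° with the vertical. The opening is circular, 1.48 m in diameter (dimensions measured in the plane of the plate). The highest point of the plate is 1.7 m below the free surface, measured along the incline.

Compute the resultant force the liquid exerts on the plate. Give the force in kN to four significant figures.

γ = ρg = 1260 × 9.81 / 1000 = 12.3606 kN/m³.
The plate makes 32° with the vertical, i.e. θ = 90° − 32° = 58° to the horizontal. Measuring y along the incline from the free-surface line, vertical depth h = y·sinθ with sinθ = 0.848048.
The centroid is at the centre, 0.74 m below the top of the plate, so y_c = 1.7 + 0.74 = 2.44 m and h_c = 2.44 × 0.848048 = 2.06924 m.
A = π(0.74)² = 1.72034 m².
Resultant F = γ·h_c·A = 12.3606 × 2.06924 × 1.72034 = 44.0012 kN.

F ≈ 44.00 kN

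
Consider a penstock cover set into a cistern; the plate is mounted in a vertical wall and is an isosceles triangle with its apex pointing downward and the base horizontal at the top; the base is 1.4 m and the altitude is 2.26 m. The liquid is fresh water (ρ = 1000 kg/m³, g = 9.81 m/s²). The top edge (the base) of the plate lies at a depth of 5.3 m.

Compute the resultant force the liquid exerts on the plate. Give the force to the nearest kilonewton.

F ≈ 94 kN

γ = ρg = 1000 × 9.81 = 9810 N/m³ = 9.81 kN/m³.
With the apex down, the centroid sits h/3 = 2.26/3 = 0.753333 m below the base (the top edge), so the centroid depth is h_c = 5.3 + 0.753333 = 6.05333 m.
A = ½ × 1.4 × 2.26 = 1.582 m².
Resultant F = γ·h_c·A = 9.81 × 6.05333 × 1.582 = 93.9442 kN.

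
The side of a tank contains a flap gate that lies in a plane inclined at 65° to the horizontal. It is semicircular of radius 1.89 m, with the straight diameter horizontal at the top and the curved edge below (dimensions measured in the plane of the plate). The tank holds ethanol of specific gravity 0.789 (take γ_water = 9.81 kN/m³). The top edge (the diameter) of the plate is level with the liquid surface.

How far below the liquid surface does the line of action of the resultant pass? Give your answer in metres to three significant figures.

γ = 0.789 × 9.81 = 7.74009 kN/m³.
Let θ = 65° be the plate's angle to the horizontal; measure y along the incline from where the plane meets the free surface. Vertical depth h = y·sinθ with sinθ = 0.906308.
The centroid of a semicircle lies 4r/(3π) = 0.802141 m from the diameter, here below the top edge, so y_c = 0.802141 m and h_c = 0.802141 × 0.906308 = 0.726987 m.
A = πr²/2 = π × 1.89²/2 = 5.61104 m².
Resultant F = γ·h_c·A = 7.74009 × 0.726987 × 5.61104 = 31.573 kN.
I_c = (π/8 − 8/(9π))·r⁴ = 0.109757 × 1.89⁴ = 1.40049 m⁴.
Centre of pressure: y_p = y_c + I_c/(y_c·A) = 0.802141 + 1.40049/(0.802141 × 5.61104) = 0.802141 + 0.311162 = 1.1133 m along the plane.
Vertically, h_p = y_p·sinθ = 1.1133 × 0.906308 = 1.00899 m.

h_p = 1.01 m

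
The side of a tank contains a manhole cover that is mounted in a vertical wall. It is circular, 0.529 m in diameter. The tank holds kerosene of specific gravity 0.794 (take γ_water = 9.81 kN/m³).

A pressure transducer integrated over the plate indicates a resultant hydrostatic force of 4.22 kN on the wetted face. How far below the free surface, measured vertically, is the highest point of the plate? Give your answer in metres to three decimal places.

d_top ≈ 2.201 m

γ = 0.794 × 9.81 = 7.78914 kN/m³.
A = π(0.2645)² = 0.219787 m².
From F = γ·h_c·A, the centroid depth is h_c = 4.22/(7.78914 × 0.219787) = 2.46502 m.
The centroid is at the centre, 0.2645 m below the top of the plate, so the highest point sits at h_top = 2.46502 − 0.2645 = 2.20052 m below the surface.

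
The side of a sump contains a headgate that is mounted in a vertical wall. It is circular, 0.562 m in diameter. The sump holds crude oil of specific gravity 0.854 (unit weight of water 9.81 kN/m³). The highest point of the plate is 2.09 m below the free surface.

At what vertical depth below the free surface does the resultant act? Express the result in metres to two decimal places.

γ = 0.854 × 9.81 = 8.37774 kN/m³.
The centroid is at the centre, 0.281 m below the top of the plate, so the centroid depth is h_c = 2.09 + 0.281 = 2.371 m.
A = π(0.281)² = 0.248063 m².
Resultant F = γ·h_c·A = 8.37774 × 2.371 × 0.248063 = 4.92743 kN.
I_c = πr⁴/4 = π × 0.281⁴/4 = 0.00489683 m⁴.
Centre of pressure: y_p = y_c + I_c/(y_c·A) = 2.371 + 0.00489683/(2.371 × 0.248063) = 2.371 + 0.00832571 = 2.37933 m along the plane.

h_p = 2.38 m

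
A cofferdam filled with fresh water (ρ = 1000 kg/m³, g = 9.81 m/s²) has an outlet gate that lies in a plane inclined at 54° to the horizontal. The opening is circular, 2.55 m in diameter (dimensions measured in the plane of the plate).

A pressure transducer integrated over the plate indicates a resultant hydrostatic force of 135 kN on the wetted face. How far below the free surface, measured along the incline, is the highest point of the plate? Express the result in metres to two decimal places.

y_top ≈ 2.06 m

γ = ρg = 1000 × 9.81 = 9810 N/m³ = 9.81 kN/m³.
A = π(1.275)² = 5.10705 m².
From F = γ·h_c·A, the centroid depth is h_c = 135/(9.81 × 5.10705) = 2.6946 m.
Let θ = 54° be the plate's angle to the horizontal; measure y along the incline from where the plane meets the free surface. Vertical depth h = y·sinθ with sinθ = 0.809017.
Along the incline, y_c = h_c/sinθ = 2.6946/0.809017 = 3.33071 m.
The centroid is at the centre, 1.275 m below the top of the plate, so the highest point sits at y_top = 3.33071 − 1.275 = 2.05571 m along the incline.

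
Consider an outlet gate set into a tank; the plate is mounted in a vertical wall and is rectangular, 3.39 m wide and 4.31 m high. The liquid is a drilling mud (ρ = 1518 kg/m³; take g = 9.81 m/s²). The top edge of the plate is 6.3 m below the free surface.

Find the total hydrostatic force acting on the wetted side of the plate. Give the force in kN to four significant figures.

γ = ρg = 1518 × 9.81 / 1000 = 14.89158 kN/m³.
The centroid lies 4.31/2 = 2.155 m below the top edge, so the centroid depth is h_c = 6.3 + 2.155 = 8.455 m.
A = 3.39 × 4.31 = 14.6109 m².
Resultant F = γ·h_c·A = 14.89158 × 8.455 × 14.6109 = 1839.63 kN.

F ≈ 1840 kN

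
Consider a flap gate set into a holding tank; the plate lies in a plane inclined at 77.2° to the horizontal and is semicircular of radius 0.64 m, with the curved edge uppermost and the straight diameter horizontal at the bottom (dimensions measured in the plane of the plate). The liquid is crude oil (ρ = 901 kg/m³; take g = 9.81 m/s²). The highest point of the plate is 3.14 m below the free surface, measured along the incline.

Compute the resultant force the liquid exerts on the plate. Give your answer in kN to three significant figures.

γ = ρg = 901 × 9.81 / 1000 = 8.83881 kN/m³.
Let θ = 77.2° be the plate's angle to the horizontal; measure y along the incline from where the plane meets the free surface. Vertical depth h = y·sinθ with sinθ = 0.975149.
The centroid lies 4r/(3π) = 0.271624 m above the diameter, so r − 4r/(3π) = 0.64 − 0.271624 = 0.368376 m below the topmost point, so y_c = 3.14 + 0.368376 = 3.50838 m and h_c = 3.50838 × 0.975149 = 3.42119 m.
A = πr²/2 = π × 0.64²/2 = 0.643398 m².
Resultant F = γ·h_c·A = 8.83881 × 3.42119 × 0.643398 = 19.4559 kN.

F ≈ 19.5 kN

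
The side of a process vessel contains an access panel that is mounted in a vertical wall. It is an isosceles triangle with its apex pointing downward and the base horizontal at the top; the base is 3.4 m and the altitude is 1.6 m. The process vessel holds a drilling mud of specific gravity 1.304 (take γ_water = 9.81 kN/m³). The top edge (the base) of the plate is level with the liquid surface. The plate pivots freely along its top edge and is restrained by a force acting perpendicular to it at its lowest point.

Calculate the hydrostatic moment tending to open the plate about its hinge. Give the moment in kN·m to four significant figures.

M ≈ 14.85 kN·m

γ = 1.304 × 9.81 = 12.79224 kN/m³.
With the apex down, the centroid sits h/3 = 1.6/3 = 0.533333 m below the base (the top edge), so the centroid depth is h_c = 0.533333 m.
A = ½ × 3.4 × 1.6 = 2.72 m².
Resultant F = γ·h_c·A = 12.79224 × 0.533333 × 2.72 = 18.5573 kN.
I_c = b·h³/36 = 3.4 × 1.6³/36 = 0.386844 m⁴.
Centre of pressure: y_p = y_c + I_c/(y_c·A) = 0.533333 + 0.386844/(0.533333 × 2.72) = 0.533333 + 0.266667 = 0.8 m along the plane.
The resultant acts 0.533333 + 0.266667 = 0.8 m (along the plate) below the hinge at the top edge, so the moment about the hinge is M = F × 0.8 = 18.5573 × 0.8 = 14.8458 kN·m.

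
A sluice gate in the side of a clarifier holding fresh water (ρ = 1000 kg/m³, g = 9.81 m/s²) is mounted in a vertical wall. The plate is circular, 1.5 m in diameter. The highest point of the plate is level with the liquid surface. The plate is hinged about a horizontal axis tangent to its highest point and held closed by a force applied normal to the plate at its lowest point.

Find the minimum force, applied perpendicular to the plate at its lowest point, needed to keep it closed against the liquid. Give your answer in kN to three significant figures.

γ = ρg = 1000 × 9.81 = 9810 N/m³ = 9.81 kN/m³.
The centroid is at the centre, 0.75 m below the top of the plate, so the centroid depth is h_c = 0.75 m.
A = π(0.75)² = 1.76715 m².
Resultant F = γ·h_c·A = 9.81 × 0.75 × 1.76715 = 13.0018 kN.
I_c = πr⁴/4 = π × 0.75⁴/4 = 0.248505 m⁴.
Centre of pressure: y_p = y_c + I_c/(y_c·A) = 0.75 + 0.248505/(0.75 × 1.76715) = 0.75 + 0.1875 = 0.9375 m along the plane.
The resultant acts 0.75 + 0.1875 = 0.9375 m (along the plate) below the hinge at the top edge, so the moment about the hinge is M = F × 0.9375 = 13.0018 × 0.9375 = 12.1892 kN·m.
A normal force at the bottom, 1.5 m from the hinge, must supply this moment: P = 12.1892/1.5 = 8.12613 kN.

P ≈ 8.13 kN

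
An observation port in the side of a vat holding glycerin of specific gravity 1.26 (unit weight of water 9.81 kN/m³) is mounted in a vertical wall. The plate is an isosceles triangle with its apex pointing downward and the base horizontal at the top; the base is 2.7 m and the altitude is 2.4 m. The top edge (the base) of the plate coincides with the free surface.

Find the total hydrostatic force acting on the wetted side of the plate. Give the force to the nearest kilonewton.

γ = 1.26 × 9.81 = 12.3606 kN/m³.
With the apex down, the centroid sits h/3 = 2.4/3 = 0.8 m below the base (the top edge), so the centroid depth is h_c = 0.8 m.
A = ½ × 2.7 × 2.4 = 3.24 m².
Resultant F = γ·h_c·A = 12.3606 × 0.8 × 3.24 = 32.0387 kN.

F ≈ 32 kN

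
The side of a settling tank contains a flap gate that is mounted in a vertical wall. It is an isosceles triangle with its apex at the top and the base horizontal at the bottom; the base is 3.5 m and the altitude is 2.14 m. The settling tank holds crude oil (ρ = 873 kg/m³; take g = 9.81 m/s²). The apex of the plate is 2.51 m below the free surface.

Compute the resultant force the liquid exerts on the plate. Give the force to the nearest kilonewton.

F ≈ 126 kN

γ = ρg = 873 × 9.81 / 1000 = 8.56413 kN/m³.
With the apex up, the centroid sits 2h/3 = 2 × 2.14/3 = 1.42667 m below the apex, so the centroid depth is h_c = 2.51 + 1.42667 = 3.93667 m.
A = ½ × 3.5 × 2.14 = 3.745 m².
Resultant F = γ·h_c·A = 8.56413 × 3.93667 × 3.745 = 126.26 kN.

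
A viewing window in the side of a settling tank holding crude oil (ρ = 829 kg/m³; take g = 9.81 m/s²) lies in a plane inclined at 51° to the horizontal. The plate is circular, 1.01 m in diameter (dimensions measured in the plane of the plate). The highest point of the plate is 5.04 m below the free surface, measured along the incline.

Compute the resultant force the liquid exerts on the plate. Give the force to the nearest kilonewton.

γ = ρg = 829 × 9.81 / 1000 = 8.13249 kN/m³.
Let θ = 51° be the plate's angle to the horizontal; measure y along the incline from where the plane meets the free surface. Vertical depth h = y·sinθ with sinθ = 0.777146.
The centroid is at the centre, 0.505 m below the top of the plate, so y_c = 5.04 + 0.505 = 5.545 m and h_c = 5.545 × 0.777146 = 4.30927 m.
A = π(0.505)² = 0.801185 m².
Resultant F = γ·h_c·A = 8.13249 × 4.30927 × 0.801185 = 28.0776 kN.

F ≈ 28 kN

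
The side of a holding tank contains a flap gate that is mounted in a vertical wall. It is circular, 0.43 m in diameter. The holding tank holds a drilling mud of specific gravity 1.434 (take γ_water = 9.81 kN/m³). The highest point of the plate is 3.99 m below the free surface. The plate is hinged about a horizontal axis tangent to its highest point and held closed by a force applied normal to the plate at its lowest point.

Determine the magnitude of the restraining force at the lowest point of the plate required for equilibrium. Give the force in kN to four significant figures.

P ≈ 4.350 kN

γ = 1.434 × 9.81 = 14.06754 kN/m³.
The centroid is at the centre, 0.215 m below the top of the plate, so the centroid depth is h_c = 3.99 + 0.215 = 4.205 m.
A = π(0.215)² = 0.14522 m².
Resultant F = γ·h_c·A = 14.06754 × 4.205 × 0.14522 = 8.59034 kN.
I_c = πr⁴/4 = π × 0.215⁴/4 = 0.0016782 m⁴.
Centre of pressure: y_p = y_c + I_c/(y_c·A) = 4.205 + 0.0016782/(4.205 × 0.14522) = 4.205 + 0.00274822 = 4.20775 m along the plane.
The resultant acts 0.215 + 0.00274822 = 0.217748 m (along the plate) below the hinge at the top edge, so the moment about the hinge is M = F × 0.217748 = 8.59034 × 0.217748 = 1.87053 kN·m.
A normal force at the bottom, 0.43 m from the hinge, must supply this moment: P = 1.87053/0.43 = 4.35007 kN.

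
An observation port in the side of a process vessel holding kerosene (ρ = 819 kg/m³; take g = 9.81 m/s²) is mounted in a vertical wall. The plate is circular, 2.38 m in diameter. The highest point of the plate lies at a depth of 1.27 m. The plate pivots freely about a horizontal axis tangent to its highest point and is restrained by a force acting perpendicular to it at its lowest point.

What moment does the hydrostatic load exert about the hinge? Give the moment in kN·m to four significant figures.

γ = ρg = 819 × 9.81 / 1000 = 8.03439 kN/m³.
The centroid is at the centre, 1.19 m below the top of the plate, so the centroid depth is h_c = 1.27 + 1.19 = 2.46 m.
A = π(1.19)² = 4.44881 m².
Resultant F = γ·h_c·A = 8.03439 × 2.46 × 4.44881 = 87.9289 kN.
I_c = πr⁴/4 = π × 1.19⁴/4 = 1.57499 m⁴.
Centre of pressure: y_p = y_c + I_c/(y_c·A) = 2.46 + 1.57499/(2.46 × 4.44881) = 2.46 + 0.143913 = 2.60391 m along the plane.
The resultant acts 1.19 + 0.143913 = 1.33391 m (along the plate) below the hinge at the top edge, so the moment about the hinge is M = F × 1.33391 = 87.9289 × 1.33391 = 117.289 kN·m.

M ≈ 117.3 kN·m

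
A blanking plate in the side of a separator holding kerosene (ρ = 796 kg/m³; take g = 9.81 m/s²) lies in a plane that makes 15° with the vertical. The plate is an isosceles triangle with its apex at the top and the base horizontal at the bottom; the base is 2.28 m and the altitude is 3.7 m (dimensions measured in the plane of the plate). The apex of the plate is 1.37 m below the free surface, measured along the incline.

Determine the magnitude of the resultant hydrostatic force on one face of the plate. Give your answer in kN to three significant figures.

γ = ρg = 796 × 9.81 / 1000 = 7.80876 kN/m³.
The plate makes 15° with the vertical, i.e. θ = 90° − 15° = 75° to the horizontal. Measuring y along the incline from the free-surface line, vertical depth h = y·sinθ with sinθ = 0.965926.
With the apex up, the centroid sits 2h/3 = 2 × 3.7/3 = 2.46667 m below the apex, so y_c = 1.37 + 2.46667 = 3.83667 m and h_c = 3.83667 × 0.965926 = 3.70594 m.
A = ½ × 2.28 × 3.7 = 4.218 m².
Resultant F = γ·h_c·A = 7.80876 × 3.70594 × 4.218 = 122.064 kN.

F ≈ 122 kN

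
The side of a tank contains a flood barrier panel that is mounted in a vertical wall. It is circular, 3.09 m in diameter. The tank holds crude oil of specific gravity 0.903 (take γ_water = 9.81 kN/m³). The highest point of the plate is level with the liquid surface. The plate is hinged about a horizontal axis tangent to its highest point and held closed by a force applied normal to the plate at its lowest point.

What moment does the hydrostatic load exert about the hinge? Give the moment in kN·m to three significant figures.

γ = 0.903 × 9.81 = 8.85843 kN/m³.
The centroid is at the centre, 1.545 m below the top of the plate, so the centroid depth is h_c = 1.545 m.
A = π(1.545)² = 7.49906 m².
Resultant F = γ·h_c·A = 8.85843 × 1.545 × 7.49906 = 102.634 kN.
I_c = πr⁴/4 = π × 1.545⁴/4 = 4.47511 m⁴.
Centre of pressure: y_p = y_c + I_c/(y_c·A) = 1.545 + 4.47511/(1.545 × 7.49906) = 1.545 + 0.38625 = 1.93125 m along the plane.
The resultant acts 1.545 + 0.38625 = 1.93125 m (along the plate) below the hinge at the top edge, so the moment about the hinge is M = F × 1.93125 = 102.634 × 1.93125 = 198.212 kN·m.

M ≈ 198 kN·m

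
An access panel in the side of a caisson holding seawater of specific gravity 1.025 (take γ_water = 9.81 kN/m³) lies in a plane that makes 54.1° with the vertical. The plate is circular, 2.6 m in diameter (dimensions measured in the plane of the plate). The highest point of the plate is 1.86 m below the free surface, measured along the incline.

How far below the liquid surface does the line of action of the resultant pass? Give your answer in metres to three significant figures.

γ = 1.025 × 9.81 = 10.05525 kN/m³.
The plate makes 54.1° with the vertical, i.e. θ = 90° − 54.1° = 35.9° to the horizontal. Measuring y along the incline from the free-surface line, vertical depth h = y·sinθ with sinθ = 0.586372.
The centroid is at the centre, 1.3 m below the top of the plate, so y_c = 1.86 + 1.3 = 3.16 m and h_c = 3.16 × 0.586372 = 1.85294 m.
A = π(1.3)² = 5.30929 m².
Resultant F = γ·h_c·A = 10.05525 × 1.85294 × 5.30929 = 98.9215 kN.
I_c = πr⁴/4 = π × 1.3⁴/4 = 2.24318 m⁴.
Centre of pressure: y_p = y_c + I_c/(y_c·A) = 3.16 + 2.24318/(3.16 × 5.30929) = 3.16 + 0.133703 = 3.2937 m along the plane.
Vertically, h_p = y_p·sinθ = 3.2937 × 0.586372 = 1.93133 m.

h_p = 1.93 m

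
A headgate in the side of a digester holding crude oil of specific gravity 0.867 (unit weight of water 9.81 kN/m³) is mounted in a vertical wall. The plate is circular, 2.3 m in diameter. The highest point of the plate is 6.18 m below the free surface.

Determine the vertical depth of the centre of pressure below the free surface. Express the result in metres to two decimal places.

γ = 0.867 × 9.81 = 8.50527 kN/m³.
The centroid is at the centre, 1.15 m below the top of the plate, so the centroid depth is h_c = 6.18 + 1.15 = 7.33 m.
A = π(1.15)² = 4.15476 m².
Resultant F = γ·h_c·A = 8.50527 × 7.33 × 4.15476 = 259.023 kN.
I_c = πr⁴/4 = π × 1.15⁴/4 = 1.37367 m⁴.
Centre of pressure: y_p = y_c + I_c/(y_c·A) = 7.33 + 1.37367/(7.33 × 4.15476) = 7.33 + 0.0451058 = 7.37511 m along the plane.

h_p = 7.38 m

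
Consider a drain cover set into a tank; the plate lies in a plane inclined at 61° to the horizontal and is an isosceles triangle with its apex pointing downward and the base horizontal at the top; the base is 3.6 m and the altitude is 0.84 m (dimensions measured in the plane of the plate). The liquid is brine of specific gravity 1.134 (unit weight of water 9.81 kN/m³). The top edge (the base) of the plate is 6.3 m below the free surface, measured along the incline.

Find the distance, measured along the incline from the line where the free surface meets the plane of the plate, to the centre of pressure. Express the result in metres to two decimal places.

γ = 1.134 × 9.81 = 11.12454 kN/m³.
Let θ = 61° be the plate's angle to the horizontal; measure y along the incline from where the plane meets the free surface. Vertical depth h = y·sinθ with sinθ = 0.874620.
With the apex down, the centroid sits h/3 = 0.84/3 = 0.28 m below the base (the top edge), so y_c = 6.3 + 0.28 = 6.58 m and h_c = 6.58 × 0.874620 = 5.755 m.
A = ½ × 3.6 × 0.84 = 1.512 m².
Resultant F = γ·h_c·A = 11.12454 × 5.755 × 1.512 = 96.8009 kN.
I_c = b·h³/36 = 3.6 × 0.84³/36 = 0.0592704 m⁴.
Centre of pressure: y_p = y_c + I_c/(y_c·A) = 6.58 + 0.0592704/(6.58 × 1.512) = 6.58 + 0.00595745 = 6.58596 m along the plane.

y_p = 6.59 m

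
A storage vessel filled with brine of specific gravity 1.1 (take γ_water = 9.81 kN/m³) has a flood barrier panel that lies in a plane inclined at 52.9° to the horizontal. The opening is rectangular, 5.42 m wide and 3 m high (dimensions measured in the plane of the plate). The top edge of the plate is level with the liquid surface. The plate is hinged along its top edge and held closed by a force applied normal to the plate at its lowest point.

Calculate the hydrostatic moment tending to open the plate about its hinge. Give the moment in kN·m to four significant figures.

γ = 1.1 × 9.81 = 10.791 kN/m³.
Let θ = 52.9° be the plate's angle to the horizontal; measure y along the incline from where the plane meets the free surface. Vertical depth h = y·sinθ with sinθ = 0.797584.
The centroid lies 3/2 = 1.5 m below the top edge, so y_c = 1.5 m and h_c = 1.5 × 0.797584 = 1.19638 m.
A = 5.42 × 3 = 16.26 m².
Resultant F = γ·h_c·A = 10.791 × 1.19638 × 16.26 = 209.919 kN.
I_c = b·h³/12 = 5.42 × 3³/12 = 12.195 m⁴.
Centre of pressure: y_p = y_c + I_c/(y_c·A) = 1.5 + 12.195/(1.5 × 16.26) = 1.5 + 0.5 = 2 m along the plane.
The resultant acts 1.5 + 0.5 = 2 m (along the plate) below the hinge at the top edge, so the moment about the hinge is M = F × 2 = 209.919 × 2 = 419.838 kN·m.

M ≈ 419.8 kN·m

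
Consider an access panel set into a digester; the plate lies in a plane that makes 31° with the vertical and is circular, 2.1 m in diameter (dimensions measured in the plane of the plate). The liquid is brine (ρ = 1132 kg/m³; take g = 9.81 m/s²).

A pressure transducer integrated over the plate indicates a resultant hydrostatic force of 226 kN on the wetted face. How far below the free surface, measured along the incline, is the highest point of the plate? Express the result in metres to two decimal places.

γ = ρg = 1132 × 9.81 / 1000 = 11.10492 kN/m³.
A = π(1.05)² = 3.46361 m².
From F = γ·h_c·A, the centroid depth is h_c = 226/(11.10492 × 3.46361) = 5.87576 m.
The plate makes 31° with the vertical, i.e. θ = 90° − 31° = 59° to the horizontal. Measuring y along the incline from the free-surface line, vertical depth h = y·sinθ with sinθ = 0.857167.
Along the incline, y_c = h_c/sinθ = 5.87576/0.857167 = 6.85486 m.
The centroid is at the centre, 1.05 m below the top of the plate, so the highest point sits at y_top = 6.85486 − 1.05 = 5.80486 m along the incline.

y_top ≈ 5.80 m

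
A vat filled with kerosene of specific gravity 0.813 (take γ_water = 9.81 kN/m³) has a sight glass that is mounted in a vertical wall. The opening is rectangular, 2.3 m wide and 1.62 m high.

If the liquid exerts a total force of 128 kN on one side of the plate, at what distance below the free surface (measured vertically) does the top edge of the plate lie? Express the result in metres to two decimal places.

d_top ≈ 3.50 m

γ = 0.813 × 9.81 = 7.97553 kN/m³.
A = 2.3 × 1.62 = 3.726 m².
From F = γ·h_c·A, the centroid depth is h_c = 128/(7.97553 × 3.726) = 4.30732 m.
The centroid lies 1.62/2 = 0.81 m below the top edge, so the top edge sits at h_top = 4.30732 − 0.81 = 3.49732 m below the surface.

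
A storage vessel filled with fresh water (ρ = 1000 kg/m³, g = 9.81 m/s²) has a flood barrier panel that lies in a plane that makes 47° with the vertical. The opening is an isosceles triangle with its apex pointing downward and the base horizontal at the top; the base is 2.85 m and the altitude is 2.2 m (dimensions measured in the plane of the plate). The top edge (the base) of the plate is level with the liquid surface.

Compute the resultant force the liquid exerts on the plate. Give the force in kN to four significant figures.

γ = ρg = 1000 × 9.81 = 9810 N/m³ = 9.81 kN/m³.
The plate makes 47° with the vertical, i.e. θ = 90° − 47° = 43° to the horizontal. Measuring y along the incline from the free-surface line, vertical depth h = y·sinθ with sinθ = 0.681998.
With the apex down, the centroid sits h/3 = 2.2/3 = 0.733333 m below the base (the top edge), so y_c = 0.733333 m and h_c = 0.733333 × 0.681998 = 0.500132 m.
A = ½ × 2.85 × 2.2 = 3.135 m².
Resultant F = γ·h_c·A = 9.81 × 0.500132 × 3.135 = 15.3812 kN.

F ≈ 15.38 kN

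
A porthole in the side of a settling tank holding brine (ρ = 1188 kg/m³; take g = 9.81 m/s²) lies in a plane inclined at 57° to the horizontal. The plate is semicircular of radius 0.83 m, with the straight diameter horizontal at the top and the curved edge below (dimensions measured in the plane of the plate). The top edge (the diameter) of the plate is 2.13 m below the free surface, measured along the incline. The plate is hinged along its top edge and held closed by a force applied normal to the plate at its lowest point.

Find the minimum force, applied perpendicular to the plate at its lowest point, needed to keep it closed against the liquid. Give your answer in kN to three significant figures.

P ≈ 11.8 kN

γ = ρg = 1188 × 9.81 / 1000 = 11.65428 kN/m³.
Let θ = 57° be the plate's angle to the horizontal; measure y along the incline from where the plane meets the free surface. Vertical depth h = y·sinθ with sinθ = 0.838671.
The centroid of a semicircle lies 4r/(3π) = 0.352263 m from the diameter, here below the top edge, so y_c = 2.13 + 0.352263 = 2.48226 m and h_c = 2.48226 × 0.838671 = 2.0818 m.
A = πr²/2 = π × 0.83²/2 = 1.08212 m².
Resultant F = γ·h_c·A = 11.65428 × 2.0818 × 1.08212 = 26.2543 kN.
I_c = (π/8 − 8/(9π))·r⁴ = 0.109757 × 0.83⁴ = 0.0520888 m⁴.
Centre of pressure: y_p = y_c + I_c/(y_c·A) = 2.48226 + 0.0520888/(2.48226 × 1.08212) = 2.48226 + 0.019392 = 2.50165 m along the plane.
The resultant acts 0.352263 + 0.019392 = 0.371655 m (along the plate) below the hinge at the top edge, so the moment about the hinge is M = F × 0.371655 = 26.2543 × 0.371655 = 9.75754 kN·m.
A normal force at the bottom, 0.83 m from the hinge, must supply this moment: P = 9.75754/0.83 = 11.7561 kN.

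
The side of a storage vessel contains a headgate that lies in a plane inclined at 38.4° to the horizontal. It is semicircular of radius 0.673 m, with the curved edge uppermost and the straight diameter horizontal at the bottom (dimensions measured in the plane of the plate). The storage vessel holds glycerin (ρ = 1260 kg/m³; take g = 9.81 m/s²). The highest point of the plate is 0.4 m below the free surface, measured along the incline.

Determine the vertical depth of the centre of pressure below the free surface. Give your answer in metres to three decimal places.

h_p = 0.514 m

γ = ρg = 1260 × 9.81 / 1000 = 12.3606 kN/m³.
Let θ = 38.4° be the plate's angle to the horizontal; measure y along the incline from where the plane meets the free surface. Vertical depth h = y·sinθ with sinθ = 0.621148.
The centroid lies 4r/(3π) = 0.28563 m above the diameter, so r − 4r/(3π) = 0.673 − 0.28563 = 0.38737 m below the topmost point, so y_c = 0.4 + 0.38737 = 0.78737 m and h_c = 0.78737 × 0.621148 = 0.489073 m.
A = πr²/2 = π × 0.673²/2 = 0.711459 m².
Resultant F = γ·h_c·A = 12.3606 × 0.489073 × 0.711459 = 4.30094 kN.
I_c = (π/8 − 8/(9π))·r⁴ = 0.109757 × 0.673⁴ = 0.0225161 m⁴.
Centre of pressure: y_p = y_c + I_c/(y_c·A) = 0.78737 + 0.0225161/(0.78737 × 0.711459) = 0.78737 + 0.0401943 = 0.827564 m along the plane.
Vertically, h_p = y_p·sinθ = 0.827564 × 0.621148 = 0.51404 m.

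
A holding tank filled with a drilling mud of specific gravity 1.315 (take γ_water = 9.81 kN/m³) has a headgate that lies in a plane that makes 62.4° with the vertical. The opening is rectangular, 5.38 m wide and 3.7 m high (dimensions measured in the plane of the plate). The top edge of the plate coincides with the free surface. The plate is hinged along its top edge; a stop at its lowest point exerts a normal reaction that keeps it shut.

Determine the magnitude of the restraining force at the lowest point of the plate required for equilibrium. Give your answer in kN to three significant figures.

P ≈ 147 kN

γ = 1.315 × 9.81 = 12.90015 kN/m³.
The plate makes 62.4° with the vertical, i.e. θ = 90° − 62.4° = 27.6° to the horizontal. Measuring y along the incline from the free-surface line, vertical depth h = y·sinθ with sinθ = 0.463296.
The centroid lies 3.7/2 = 1.85 m below the top edge, so y_c = 1.85 m and h_c = 1.85 × 0.463296 = 0.857098 m.
A = 5.38 × 3.7 = 19.906 m².
Resultant F = γ·h_c·A = 12.90015 × 0.857098 × 19.906 = 220.095 kN.
I_c = b·h³/12 = 5.38 × 3.7³/12 = 22.7094 m⁴.
Centre of pressure: y_p = y_c + I_c/(y_c·A) = 1.85 + 22.7094/(1.85 × 19.906) = 1.85 + 0.616666 = 2.46667 m along the plane.
The resultant acts 1.85 + 0.616666 = 2.46667 m (along the plate) below the hinge at the top edge, so the moment about the hinge is M = F × 2.46667 = 220.095 × 2.46667 = 542.902 kN·m.
A normal force at the bottom, 3.7 m from the hinge, must supply this moment: P = 542.902/3.7 = 146.73 kN.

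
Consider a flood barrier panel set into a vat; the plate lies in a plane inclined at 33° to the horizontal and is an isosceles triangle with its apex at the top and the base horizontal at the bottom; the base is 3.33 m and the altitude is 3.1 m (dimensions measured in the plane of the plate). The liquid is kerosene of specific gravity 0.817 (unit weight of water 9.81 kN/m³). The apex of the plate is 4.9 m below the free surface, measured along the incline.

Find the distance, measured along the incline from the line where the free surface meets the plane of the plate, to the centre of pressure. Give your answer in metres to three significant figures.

y_p = 7.04 m

γ = 0.817 × 9.81 = 8.01477 kN/m³.
Let θ = 33° be the plate's angle to the horizontal; measure y along the incline from where the plane meets the free surface. Vertical depth h = y·sinθ with sinθ = 0.544639.
With the apex up, the centroid sits 2h/3 = 2 × 3.1/3 = 2.06667 m below the apex, so y_c = 4.9 + 2.06667 = 6.96667 m and h_c = 6.96667 × 0.544639 = 3.79432 m.
A = ½ × 3.33 × 3.1 = 5.1615 m².
Resultant F = γ·h_c·A = 8.01477 × 3.79432 × 5.1615 = 156.964 kN.
I_c = b·h³/36 = 3.33 × 3.1³/36 = 2.75567 m⁴.
Centre of pressure: y_p = y_c + I_c/(y_c·A) = 6.96667 + 2.75567/(6.96667 × 5.1615) = 6.96667 + 0.0766348 = 7.0433 m along the plane.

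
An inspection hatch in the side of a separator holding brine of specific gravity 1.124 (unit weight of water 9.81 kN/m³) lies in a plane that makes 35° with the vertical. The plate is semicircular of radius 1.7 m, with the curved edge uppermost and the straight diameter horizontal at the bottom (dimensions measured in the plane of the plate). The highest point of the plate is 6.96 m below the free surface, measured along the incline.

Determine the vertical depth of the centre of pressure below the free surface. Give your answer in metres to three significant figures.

h_p = 6.52 m

γ = 1.124 × 9.81 = 11.02644 kN/m³.
The plate makes 35° with the vertical, i.e. θ = 90° − 35° = 55° to the horizontal. Measuring y along the incline from the free-surface line, vertical depth h = y·sinθ with sinθ = 0.819152.
The centroid lies 4r/(3π) = 0.721502 m above the diameter, so r − 4r/(3π) = 1.7 − 0.721502 = 0.978498 m below the topmost point, so y_c = 6.96 + 0.978498 = 7.9385 m and h_c = 7.9385 × 0.819152 = 6.50284 m.
A = πr²/2 = π × 1.7²/2 = 4.5396 m².
Resultant F = γ·h_c·A = 11.02644 × 6.50284 × 4.5396 = 325.504 kN.
I_c = (π/8 − 8/(9π))·r⁴ = 0.109757 × 1.7⁴ = 0.916701 m⁴.
Centre of pressure: y_p = y_c + I_c/(y_c·A) = 7.9385 + 0.916701/(7.9385 × 4.5396) = 7.9385 + 0.0254373 = 7.96394 m along the plane.
Vertically, h_p = y_p·sinθ = 7.96394 × 0.819152 = 6.52368 m.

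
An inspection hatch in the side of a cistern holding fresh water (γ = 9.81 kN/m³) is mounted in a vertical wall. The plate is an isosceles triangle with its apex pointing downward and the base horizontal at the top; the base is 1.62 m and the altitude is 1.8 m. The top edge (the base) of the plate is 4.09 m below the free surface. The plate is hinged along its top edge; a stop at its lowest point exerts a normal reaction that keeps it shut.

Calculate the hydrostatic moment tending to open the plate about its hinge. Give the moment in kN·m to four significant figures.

M ≈ 42.82 kN·m

γ = 9.81 kN/m³.
With the apex down, the centroid sits h/3 = 1.8/3 = 0.6 m below the base (the top edge), so the centroid depth is h_c = 4.09 + 0.6 = 4.69 m.
A = ½ × 1.62 × 1.8 = 1.458 m².
Resultant F = γ·h_c·A = 9.81 × 4.69 × 1.458 = 67.081 kN.
I_c = b·h³/36 = 1.62 × 1.8³/36 = 0.26244 m⁴.
Centre of pressure: y_p = y_c + I_c/(y_c·A) = 4.69 + 0.26244/(4.69 × 1.458) = 4.69 + 0.0383795 = 4.72838 m along the plane.
The resultant acts 0.6 + 0.0383795 = 0.638379 m (along the plate) below the hinge at the top edge, so the moment about the hinge is M = F × 0.638379 = 67.081 × 0.638379 = 42.8231 kN·m.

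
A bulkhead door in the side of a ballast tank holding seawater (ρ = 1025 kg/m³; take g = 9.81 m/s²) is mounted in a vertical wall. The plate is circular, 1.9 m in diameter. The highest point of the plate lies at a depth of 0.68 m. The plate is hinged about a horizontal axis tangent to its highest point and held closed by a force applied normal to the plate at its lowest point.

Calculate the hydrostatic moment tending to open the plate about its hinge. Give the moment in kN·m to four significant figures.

M ≈ 50.58 kN·m

γ = ρg = 1025 × 9.81 / 1000 = 10.05525 kN/m³.
The centroid is at the centre, 0.95 m below the top of the plate, so the centroid depth is h_c = 0.68 + 0.95 = 1.63 m.
A = π(0.95)² = 2.83529 m².
Resultant F = γ·h_c·A = 10.05525 × 1.63 × 2.83529 = 46.4706 kN.
I_c = πr⁴/4 = π × 0.95⁴/4 = 0.639712 m⁴.
Centre of pressure: y_p = y_c + I_c/(y_c·A) = 1.63 + 0.639712/(1.63 × 2.83529) = 1.63 + 0.13842 = 1.76842 m along the plane.
The resultant acts 0.95 + 0.13842 = 1.08842 m (along the plate) below the hinge at the top edge, so the moment about the hinge is M = F × 1.08842 = 46.4706 × 1.08842 = 50.5795 kN·m.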